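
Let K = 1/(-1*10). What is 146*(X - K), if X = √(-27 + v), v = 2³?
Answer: 73/5 + 146*I*√19 ≈ 14.6 + 636.4*I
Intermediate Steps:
K = -⅒ (K = 1/(-10) = -⅒ ≈ -0.10000)
v = 8
X = I*√19 (X = √(-27 + 8) = √(-19) = I*√19 ≈ 4.3589*I)
146*(X - K) = 146*(I*√19 - 1*(-⅒)) = 146*(I*√19 + ⅒) = 146*(⅒ + I*√19) = 73/5 + 146*I*√19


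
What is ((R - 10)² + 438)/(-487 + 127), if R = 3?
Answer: -487/360 ≈ -1.3528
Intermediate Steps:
((R - 10)² + 438)/(-487 + 127) = ((3 - 10)² + 438)/(-487 + 127) = ((-7)² + 438)/(-360) = (49 + 438)*(-1/360) = 487*(-1/360) = -487/360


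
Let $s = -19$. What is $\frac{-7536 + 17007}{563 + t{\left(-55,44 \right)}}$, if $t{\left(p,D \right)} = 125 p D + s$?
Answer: $- \frac{3157}{100652} \approx -0.031366$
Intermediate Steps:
$t{\left(p,D \right)} = -19 + 125 D p$ ($t{\left(p,D \right)} = 125 p D - 19 = 125 D p - 19 = -19 + 125 D p$)
$\frac{-7536 + 17007}{563 + t{\left(-55,44 \right)}} = \frac{-7536 + 17007}{563 + \left(-19 + 125 \cdot 44 \left(-55\right)\right)} = \frac{9471}{563 - 302519} = \frac{9471}{-301956} = 9471 \left(- \frac{1}{301956}\right) = - \frac{3157}{100652}$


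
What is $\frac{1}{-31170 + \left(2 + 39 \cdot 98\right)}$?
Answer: $- \frac{1}{27346} \approx -3.6568 \cdot 10^{-5}$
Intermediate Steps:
$\frac{1}{-31170 + \left(2 + 39 \cdot 98\right)} = \frac{1}{-31170 + \left(2 + 3822\right)} = \frac{1}{-31170 + 3824} = \frac{1}{-27346} = - \frac{1}{27346}$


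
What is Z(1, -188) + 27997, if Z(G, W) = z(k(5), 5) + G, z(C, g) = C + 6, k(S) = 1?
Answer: 28005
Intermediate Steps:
z(C, g) = 6 + C
Z(G, W) = 7 + G (Z(G, W) = (6 + 1) + G = 7 + G)
Z(1, -188) + 27997 = (7 + 1) + 27997 = 8 + 27997 = 28005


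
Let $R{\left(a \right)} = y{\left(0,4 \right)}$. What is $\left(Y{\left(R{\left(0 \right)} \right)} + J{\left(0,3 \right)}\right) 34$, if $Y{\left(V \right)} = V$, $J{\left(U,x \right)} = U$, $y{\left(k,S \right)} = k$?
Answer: $0$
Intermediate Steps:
$R{\left(a \right)} = 0$
$\left(Y{\left(R{\left(0 \right)} \right)} + J{\left(0,3 \right)}\right) 34 = \left(0 + 0\right) 34 = 0 \cdot 34 = 0$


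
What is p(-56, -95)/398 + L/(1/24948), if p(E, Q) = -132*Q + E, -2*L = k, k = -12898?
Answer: 32017046990/199 ≈ 1.6089e+8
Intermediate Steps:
L = 6449 (L = -½*(-12898) = 6449)
p(E, Q) = E - 132*Q
p(-56, -95)/398 + L/(1/24948) = (-56 - 132*(-95))/398 + 6449/(1/24948) = (-56 + 12540)*(1/398) + 6449/(1/24948) = 12484*(1/398) + 6449*24948 = 6242/199 + 160889652 = 32017046990/199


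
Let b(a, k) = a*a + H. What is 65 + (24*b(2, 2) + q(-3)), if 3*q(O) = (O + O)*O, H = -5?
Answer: 47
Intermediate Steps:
b(a, k) = -5 + a² (b(a, k) = a*a - 5 = a² - 5 = -5 + a²)
q(O) = 2*O²/3 (q(O) = ((O + O)*O)/3 = ((2*O)*O)/3 = (2*O²)/3 = 2*O²/3)
65 + (24*b(2, 2) + q(-3)) = 65 + (24*(-5 + 2²) + (⅔)*(-3)²) = 65 + (24*(-5 + 4) + (⅔)*9) = 65 + (24*(-1) + 6) = 65 + (-24 + 6) = 65 - 18 = 47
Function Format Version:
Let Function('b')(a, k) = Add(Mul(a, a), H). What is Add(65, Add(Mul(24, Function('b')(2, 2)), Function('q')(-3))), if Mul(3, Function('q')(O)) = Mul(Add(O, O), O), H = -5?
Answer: 47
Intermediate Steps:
Function('b')(a, k) = Add(-5, Pow(a, 2)) (Function('b')(a, k) = Add(Mul(a, a), -5) = Add(Pow(a, 2), -5) = Add(-5, Pow(a, 2)))
Function('q')(O) = Mul(Rational(2, 3), Pow(O, 2)) (Function('q')(O) = Mul(Rational(1, 3), Mul(Add(O, O), O)) = Mul(Rational(1, 3), Mul(Mul(2, O), O)) = Mul(Rational(1, 3), Mul(2, Pow(O, 2))) = Mul(Rational(2, 3), Pow(O, 2)))
Add(65, Add(Mul(24, Function('b')(2, 2)), Function('q')(-3))) = Add(65, Add(Mul(24, Add(-5, Pow(2, 2))), Mul(Rational(2, 3), Pow(-3, 2)))) = Add(65, Add(Mul(24, Add(-5, 4)), Mul(Rational(2, 3), 9))) = Add(65, Add(Mul(24, -1), 6)) = Add(65, Add(-24, 6)) = Add(65, -18) = 47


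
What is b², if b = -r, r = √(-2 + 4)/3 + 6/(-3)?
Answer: (6 - √2)²/9 ≈ 2.3366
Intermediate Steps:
r = -2 + √2/3 (r = √2*(⅓) + 6*(-⅓) = √2/3 - 2 = -2 + √2/3 ≈ -1.5286)
b = 2 - √2/3 (b = -(-2 + √2/3) = 2 - √2/3 ≈ 1.5286)
b² = (2 - √2/3)²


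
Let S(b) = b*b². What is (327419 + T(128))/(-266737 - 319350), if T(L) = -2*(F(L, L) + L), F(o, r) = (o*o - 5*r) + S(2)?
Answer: -295659/586087 ≈ -0.50446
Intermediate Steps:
S(b) = b³
F(o, r) = 8 + o² - 5*r (F(o, r) = (o*o - 5*r) + 2³ = (o² - 5*r) + 8 = 8 + o² - 5*r)
T(L) = -16 - 2*L² + 8*L (T(L) = -2*((8 + L² - 5*L) + L) = -2*(8 + L² - 4*L) = -16 - 2*L² + 8*L)
(327419 + T(128))/(-266737 - 319350) = (327419 + (-16 - 2*128² + 8*128))/(-266737 - 319350) = (327419 + (-16 - 2*16384 + 1024))/(-586087) = (327419 + (-16 - 32768 + 1024))*(-1/586087) = (327419 - 31760)*(-1/586087) = 295659*(-1/586087) = -295659/586087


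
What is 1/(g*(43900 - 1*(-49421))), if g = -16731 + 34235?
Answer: 1/1633490784 ≈ 6.1219e-10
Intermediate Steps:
g = 17504
1/(g*(43900 - 1*(-49421))) = 1/(17504*(43900 - 1*(-49421))) = 1/(17504*(43900 + 49421)) = (1/17504)/93321 = (1/17504)*(1/93321) = 1/1633490784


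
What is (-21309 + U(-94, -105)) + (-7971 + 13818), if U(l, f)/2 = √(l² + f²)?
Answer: -15462 + 2*√19861 ≈ -15180.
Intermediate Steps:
U(l, f) = 2*√(f² + l²) (U(l, f) = 2*√(l² + f²) = 2*√(f² + l²))
(-21309 + U(-94, -105)) + (-7971 + 13818) = (-21309 + 2*√((-105)² + (-94)²)) + (-7971 + 13818) = (-21309 + 2*√(11025 + 8836)) + 5847 = (-21309 + 2*√19861) + 5847 = -15462 + 2*√19861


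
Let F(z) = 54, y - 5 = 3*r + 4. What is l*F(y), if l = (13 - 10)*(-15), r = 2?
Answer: -2430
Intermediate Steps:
y = 15 (y = 5 + (3*2 + 4) = 5 + (6 + 4) = 5 + 10 = 15)
l = -45 (l = 3*(-15) = -45)
l*F(y) = -45*54 = -2430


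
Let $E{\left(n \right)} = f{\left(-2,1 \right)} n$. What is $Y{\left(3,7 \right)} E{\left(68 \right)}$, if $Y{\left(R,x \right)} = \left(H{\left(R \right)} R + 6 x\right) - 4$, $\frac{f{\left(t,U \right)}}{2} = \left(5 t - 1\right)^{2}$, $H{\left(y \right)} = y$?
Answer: $773432$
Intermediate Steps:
$f{\left(t,U \right)} = 2 \left(-1 + 5 t\right)^{2}$ ($f{\left(t,U \right)} = 2 \left(5 t - 1\right)^{2} = 2 \left(-1 + 5 t\right)^{2}$)
$E{\left(n \right)} = 242 n$ ($E{\left(n \right)} = 2 \left(-1 + 5 \left(-2\right)\right)^{2} n = 2 \left(-1 - 10\right)^{2} n = 2 \left(-11\right)^{2} n = 2 \cdot 121 n = 242 n$)
$Y{\left(R,x \right)} = -4 + R^{2} + 6 x$ ($Y{\left(R,x \right)} = \left(R R + 6 x\right) - 4 = \left(R^{2} + 6 x\right) - 4 = -4 + R^{2} + 6 x$)
$Y{\left(3,7 \right)} E{\left(68 \right)} = \left(-4 + 3^{2} + 6 \cdot 7\right) 242 \cdot 68 = \left(-4 + 9 + 42\right) 16456 = 47 \cdot 16456 = 773432$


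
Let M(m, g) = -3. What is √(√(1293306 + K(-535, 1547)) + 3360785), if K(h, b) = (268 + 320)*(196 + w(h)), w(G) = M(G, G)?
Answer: √(3360785 + 21*√3190) ≈ 1833.6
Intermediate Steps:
w(G) = -3
K(h, b) = 113484 (K(h, b) = (268 + 320)*(196 - 3) = 588*193 = 113484)
√(√(1293306 + K(-535, 1547)) + 3360785) = √(√(1293306 + 113484) + 3360785) = √(√1406790 + 3360785) = √(21*√3190 + 3360785) = √(3360785 + 21*√3190)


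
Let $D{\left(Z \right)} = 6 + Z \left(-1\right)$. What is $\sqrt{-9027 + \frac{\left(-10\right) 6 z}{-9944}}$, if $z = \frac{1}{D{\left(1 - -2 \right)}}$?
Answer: $\frac{i \sqrt{55788616862}}{2486} \approx 95.01 i$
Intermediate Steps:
$D{\left(Z \right)} = 6 - Z$
$z = \frac{1}{3}$ ($z = \frac{1}{6 - \left(1 - -2\right)} = \frac{1}{6 - \left(1 + 2\right)} = \frac{1}{6 - 3} = \frac{1}{3} \approx 0.33333$)
$\sqrt{-9027 + \frac{\left(-10\right) 6 z}{-9944}} = \sqrt{-9027 + \frac{\left(-10\right) 6 \cdot \frac{1}{3}}{-9944}} = \sqrt{-9027 + \left(-60\right) \frac{1}{3} \left(- \frac{1}{9944}\right)} = \sqrt{-9027 - - \frac{5}{2486}} = \sqrt{-9027 + \frac{5}{2486}} = \sqrt{- \frac{22441117}{2486}} = \frac{i \sqrt{55788616862}}{2486}$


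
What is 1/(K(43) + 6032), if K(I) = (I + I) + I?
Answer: 1/6161 ≈ 0.00016231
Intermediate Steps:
K(I) = 3*I (K(I) = 2*I + I = 3*I)
1/(K(43) + 6032) = 1/(3*43 + 6032) = 1/(129 + 6032) = 1/6161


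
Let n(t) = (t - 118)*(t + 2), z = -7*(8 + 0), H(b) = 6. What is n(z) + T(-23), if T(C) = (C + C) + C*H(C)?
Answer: 9212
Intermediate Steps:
z = -56 (z = -7*8 = -56)
T(C) = 8*C (T(C) = (C + C) + C*6 = 2*C + 6*C = 8*C)
n(t) = (-118 + t)*(2 + t)
n(z) + T(-23) = (-236 + (-56)² - 116*(-56)) + 8*(-23) = (-236 + 3136 + 6496) - 184 = 9396 - 184 = 9212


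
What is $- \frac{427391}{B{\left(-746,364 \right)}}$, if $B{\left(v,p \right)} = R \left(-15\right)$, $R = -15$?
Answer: $- \frac{427391}{225} \approx -1899.5$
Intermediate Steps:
$B{\left(v,p \right)} = 225$ ($B{\left(v,p \right)} = \left(-15\right) \left(-15\right) = 225$)
$- \frac{427391}{B{\left(-746,364 \right)}} = - \frac{427391}{225}$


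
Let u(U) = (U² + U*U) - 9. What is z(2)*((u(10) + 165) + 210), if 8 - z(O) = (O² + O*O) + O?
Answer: -1132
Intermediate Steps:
u(U) = -9 + 2*U² (u(U) = (U² + U²) - 9 = 2*U² - 9 = -9 + 2*U²)
z(O) = 8 - O - 2*O² (z(O) = 8 - ((O² + O*O) + O) = 8 - ((O² + O²) + O) = 8 - (2*O² + O) = 8 - (O + 2*O²) = 8 + (-O - 2*O²) = 8 - O - 2*O²)
z(2)*((u(10) + 165) + 210) = (8 - 1*2 - 2*2²)*(((-9 + 2*10²) + 165) + 210) = (8 - 2 - 2*4)*(((-9 + 2*100) + 165) + 210) = (8 - 2 - 8)*(((-9 + 200) + 165) + 210) = -2*((191 + 165) + 210) = -2*(356 + 210) = -2*566 = -1132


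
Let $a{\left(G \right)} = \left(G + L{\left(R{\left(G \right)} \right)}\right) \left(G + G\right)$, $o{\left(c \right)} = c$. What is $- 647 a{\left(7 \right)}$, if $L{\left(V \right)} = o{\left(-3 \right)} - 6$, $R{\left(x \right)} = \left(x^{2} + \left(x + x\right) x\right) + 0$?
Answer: $18116$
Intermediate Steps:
$R{\left(x \right)} = 3 x^{2}$ ($R{\left(x \right)} = \left(x^{2} + 2 x x\right) + 0 = \left(x^{2} + 2 x^{2}\right) + 0 = 3 x^{2} + 0 = 3 x^{2}$)
$L{\left(V \right)} = -9$ ($L{\left(V \right)} = -3 - 6 = -9$)
$a{\left(G \right)} = 2 G \left(-9 + G\right)$ ($a{\left(G \right)} = \left(G - 9\right) \left(G + G\right) = \left(-9 + G\right) 2 G = 2 G \left(-9 + G\right)$)
$- 647 a{\left(7 \right)} = - 647 \cdot 2 \cdot 7 \left(-9 + 7\right) = - 647 \cdot 2 \cdot 7 \left(-2\right) = \left(-647\right) \left(-28\right) = 18116$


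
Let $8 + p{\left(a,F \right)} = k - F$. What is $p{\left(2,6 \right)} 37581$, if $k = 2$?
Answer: $-450972$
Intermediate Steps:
$p{\left(a,F \right)} = -6 - F$ ($p{\left(a,F \right)} = -8 - \left(-2 + F\right) = -6 - F$)
$p{\left(2,6 \right)} 37581 = \left(-6 - 6\right) 37581 = \left(-12\right) 37581 = -450972$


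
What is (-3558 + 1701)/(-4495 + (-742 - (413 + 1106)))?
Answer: 619/2252 ≈ 0.27487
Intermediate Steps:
(-3558 + 1701)/(-4495 + (-742 - (413 + 1106))) = -1857/(-4495 + (-742 - 1*1519)) = -1857/(-4495 + (-742 - 1519)) = -1857/(-4495 - 2261) = -1857/(-6756) = -1857*(-1/6756) = 619/2252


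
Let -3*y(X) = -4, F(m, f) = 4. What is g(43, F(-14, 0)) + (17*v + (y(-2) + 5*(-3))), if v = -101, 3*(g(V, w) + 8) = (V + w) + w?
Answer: -5165/3 ≈ -1721.7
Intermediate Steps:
g(V, w) = -8 + V/3 + 2*w/3 (g(V, w) = -8 + ((V + w) + w)/3 = -8 + (V + 2*w)/3 = -8 + (V/3 + 2*w/3) = -8 + V/3 + 2*w/3)
y(X) = 4/3 (y(X) = -⅓*(-4) = 4/3)
g(43, F(-14, 0)) + (17*v + (y(-2) + 5*(-3))) = (-8 + (⅓)*43 + (⅔)*4) + (17*(-101) + (4/3 + 5*(-3))) = (-8 + 43/3 + 8/3) + (-1717 + (4/3 - 15)) = 9 + (-1717 - 41/3) = 9 - 5192/3 = -5165/3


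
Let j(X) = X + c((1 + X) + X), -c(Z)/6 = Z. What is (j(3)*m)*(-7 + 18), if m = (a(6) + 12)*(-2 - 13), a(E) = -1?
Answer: 70785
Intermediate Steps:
c(Z) = -6*Z
j(X) = -6 - 11*X (j(X) = X - 6*((1 + X) + X) = X - 6*(1 + 2*X) = X + (-6 - 12*X) = -6 - 11*X)
m = -165 (m = (-1 + 12)*(-2 - 13) = 11*(-15) = -165)
(j(3)*m)*(-7 + 18) = ((-6 - 11*3)*(-165))*(-7 + 18) = ((-6 - 33)*(-165))*11 = -39*(-165)*11 = 6435*11 = 70785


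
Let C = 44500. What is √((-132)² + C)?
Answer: 2*√15481 ≈ 248.85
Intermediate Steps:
√((-132)² + C) = √((-132)² + 44500) = √(17424 + 44500) = √61924 = 2*√15481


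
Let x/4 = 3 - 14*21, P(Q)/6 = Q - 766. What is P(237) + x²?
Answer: 1351722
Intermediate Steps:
P(Q) = -4596 + 6*Q (P(Q) = 6*(Q - 766) = 6*(-766 + Q) = -4596 + 6*Q)
x = -1164 (x = 4*(3 - 14*21) = 4*(3 - 294) = 4*(-291) = -1164)
P(237) + x² = (-4596 + 6*237) + (-1164)² = (-4596 + 1422) + 1354896 = -3174 + 1354896 = 1351722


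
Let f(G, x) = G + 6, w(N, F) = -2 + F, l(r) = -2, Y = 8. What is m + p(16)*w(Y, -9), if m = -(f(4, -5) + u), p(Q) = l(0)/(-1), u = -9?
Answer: -23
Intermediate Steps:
f(G, x) = 6 + G
p(Q) = 2 (p(Q) = -2/(-1) = -2*(-1) = 2)
m = -1 (m = -((6 + 4) - 9) = -(10 - 9) = -1*1 = -1)
m + p(16)*w(Y, -9) = -1 + 2*(-2 - 9) = -1 + 2*(-11) = -1 - 22 = -23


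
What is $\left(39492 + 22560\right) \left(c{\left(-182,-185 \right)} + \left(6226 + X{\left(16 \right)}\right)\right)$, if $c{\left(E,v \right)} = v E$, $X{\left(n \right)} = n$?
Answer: $2476619424$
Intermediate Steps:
$c{\left(E,v \right)} = E v$
$\left(39492 + 22560\right) \left(c{\left(-182,-185 \right)} + \left(6226 + X{\left(16 \right)}\right)\right) = \left(39492 + 22560\right) \left(\left(-182\right) \left(-185\right) + \left(6226 + 16\right)\right) = 62052 \left(33670 + 6242\right) = 62052 \cdot 39912 = 2476619424$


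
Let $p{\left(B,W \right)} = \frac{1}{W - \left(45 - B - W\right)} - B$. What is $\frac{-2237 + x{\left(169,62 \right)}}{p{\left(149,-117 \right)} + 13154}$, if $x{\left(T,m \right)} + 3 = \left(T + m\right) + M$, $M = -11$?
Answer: $- \frac{262600}{1690649} \approx -0.15532$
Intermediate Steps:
$x{\left(T,m \right)} = -14 + T + m$ ($x{\left(T,m \right)} = -3 - \left(11 - T - m\right) = -3 + \left(-11 + T + m\right) = -14 + T + m$)
$p{\left(B,W \right)} = \frac{1}{-45 + B + 2 W} - B$ ($p{\left(B,W \right)} = \frac{1}{W + \left(-45 + B + W\right)} - B = \frac{1}{-45 + B + 2 W} - B$)
$\frac{-2237 + x{\left(169,62 \right)}}{p{\left(149,-117 \right)} + 13154} = \frac{-2237 + \left(-14 + 169 + 62\right)}{\frac{1 - 149^{2} + 45 \cdot 149 - 298 \left(-117\right)}{-45 + 149 + 2 \left(-117\right)} + 13154} = \frac{-2237 + 217}{\frac{1 - 22201 + 6705 + 34866}{-45 + 149 - 234} + 13154} = - \frac{2020}{\frac{1 - 22201 + 6705 + 34866}{-130} + 13154} = - \frac{2020}{\left(- \frac{1}{130}\right) 19371 + 13154} = - \frac{2020}{- \frac{19371}{130} + 13154} = - \frac{2020}{\frac{1690649}{130}} = \left(-2020\right) \frac{130}{1690649} = - \frac{262600}{1690649}$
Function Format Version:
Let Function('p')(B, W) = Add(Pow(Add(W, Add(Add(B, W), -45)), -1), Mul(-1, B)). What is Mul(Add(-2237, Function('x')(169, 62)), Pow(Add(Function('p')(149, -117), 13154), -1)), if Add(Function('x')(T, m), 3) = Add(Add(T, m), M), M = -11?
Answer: Rational(-262600, 1690649) ≈ -0.15532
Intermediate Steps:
Function('x')(T, m) = Add(-14, T, m) (Function('x')(T, m) = Add(-3, Add(Add(T, m), -11)) = Add(-3, Add(-11, T, m)) = Add(-14, T, m))
Function('p')(B, W) = Add(Pow(Add(-45, B, Mul(2, W)), -1), Mul(-1, B)) (Function('p')(B, W) = Add(Pow(Add(W, Add(-45, B, W)), -1), Mul(-1, B)) = Add(Pow(Add(-45, B, Mul(2, W)), -1), Mul(-1, B)))
Mul(Add(-2237, Function('x')(169, 62)), Pow(Add(Function('p')(149, -117), 13154), -1)) = Mul(Add(-2237, Add(-14, 169, 62)), Pow(Add(Mul(Pow(Add(-45, 149, Mul(2, -117)), -1), Add(1, Mul(-1, Pow(149, 2)), Mul(45, 149), Mul(-2, 149, -117))), 13154), -1)) = Mul(Add(-2237, 217), Pow(Add(Mul(Pow(Add(-45, 149, -234), -1), Add(1, Mul(-1, 22201), 6705, 34866)), 13154), -1)) = Mul(-2020, Pow(Add(Mul(Pow(-130, -1), Add(1, -22201, 6705, 34866)), 13154), -1)) = Mul(-2020, Pow(Add(Mul(Rational(-1, 130), 19371), 13154), -1)) = Mul(-2020, Pow(Add(Rational(-19371, 130), 13154), -1)) = Mul(-2020, Pow(Rational(1690649, 130), -1)) = Mul(-2020, Rational(130, 1690649)) = Rational(-262600, 1690649)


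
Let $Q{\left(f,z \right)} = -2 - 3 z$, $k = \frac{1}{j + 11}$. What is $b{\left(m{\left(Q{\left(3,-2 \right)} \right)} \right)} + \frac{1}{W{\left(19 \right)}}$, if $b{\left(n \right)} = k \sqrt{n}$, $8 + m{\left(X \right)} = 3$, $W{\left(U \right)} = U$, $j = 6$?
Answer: $\frac{1}{19} + \frac{i \sqrt{5}}{17} \approx 0.052632 + 0.13153 i$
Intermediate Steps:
$k = \frac{1}{17}$ ($k = \frac{1}{6 + 11} = \frac{1}{17} \approx 0.058824$)
$m{\left(X \right)} = -5$ ($m{\left(X \right)} = -8 + 3 = -5$)
$b{\left(n \right)} = \frac{\sqrt{n}}{17}$
$b{\left(m{\left(Q{\left(3,-2 \right)} \right)} \right)} + \frac{1}{W{\left(19 \right)}} = \frac{\sqrt{-5}}{17} + \frac{1}{19} = \frac{i \sqrt{5}}{17} + \frac{1}{19} = \frac{1}{19} + \frac{i \sqrt{5}}{17}$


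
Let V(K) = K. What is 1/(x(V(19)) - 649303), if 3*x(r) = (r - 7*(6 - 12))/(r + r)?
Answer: -114/74020481 ≈ -1.5401e-6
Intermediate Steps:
x(r) = (42 + r)/(6*r) (x(r) = ((r - 7*(6 - 12))/(r + r))/3 = ((r - 7*(-6))/((2*r)))/3 = ((r + 42)*(1/(2*r)))/3 = ((42 + r)*(1/(2*r)))/3 = ((42 + r)/(2*r))/3 = (42 + r)/(6*r))
1/(x(V(19)) - 649303) = 1/((⅙)*(42 + 19)/19 - 649303) = 1/((⅙)*(1/19)*61 - 649303) = 1/(61/114 - 649303) = 1/(-74020481/114) = -114/74020481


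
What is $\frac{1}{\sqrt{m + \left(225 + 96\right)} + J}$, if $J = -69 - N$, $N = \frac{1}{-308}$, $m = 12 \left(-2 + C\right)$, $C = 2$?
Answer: $- \frac{6545308}{421153657} - \frac{94864 \sqrt{321}}{421153657} \approx -0.019577$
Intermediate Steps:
$m = 0$ ($m = 12 \left(-2 + 2\right) = 12 \cdot 0 = 0$)
$N = - \frac{1}{308} \approx -0.0032468$
$J = - \frac{21251}{308}$ ($J = -69 - - \frac{1}{308} = -69 + \frac{1}{308} = - \frac{21251}{308} \approx -68.997$)
$\frac{1}{\sqrt{m + \left(225 + 96\right)} + J} = \frac{1}{\sqrt{0 + \left(225 + 96\right)} - \frac{21251}{308}} = \frac{1}{\sqrt{0 + 321} - \frac{21251}{308}} = \frac{1}{\sqrt{321} - \frac{21251}{308}} = \frac{1}{- \frac{21251}{308} + \sqrt{321}}$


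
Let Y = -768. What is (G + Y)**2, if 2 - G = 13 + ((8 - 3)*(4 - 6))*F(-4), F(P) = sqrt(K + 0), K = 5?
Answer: 607341 - 15580*sqrt(5) ≈ 5.7250e+5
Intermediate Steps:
F(P) = sqrt(5) (F(P) = sqrt(5 + 0) = sqrt(5))
G = -11 + 10*sqrt(5) (G = 2 - (13 + ((8 - 3)*(4 - 6))*sqrt(5)) = 2 - (13 + (5*(-2))*sqrt(5)) = 2 - (13 - 10*sqrt(5)) = 2 + (-13 + 10*sqrt(5)) = -11 + 10*sqrt(5) ≈ 11.361)
(G + Y)**2 = ((-11 + 10*sqrt(5)) - 768)**2 = (-779 + 10*sqrt(5))**2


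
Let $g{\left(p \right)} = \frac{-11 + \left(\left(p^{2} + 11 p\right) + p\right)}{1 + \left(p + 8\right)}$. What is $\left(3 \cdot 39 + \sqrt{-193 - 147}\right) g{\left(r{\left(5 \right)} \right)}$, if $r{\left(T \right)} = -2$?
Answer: $- \frac{3627}{7} - \frac{62 i \sqrt{85}}{7} \approx -518.14 - 81.659 i$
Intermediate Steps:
$g{\left(p \right)} = \frac{-11 + p^{2} + 12 p}{9 + p}$ ($g{\left(p \right)} = \frac{-11 + \left(p^{2} + 12 p\right)}{1 + \left(8 + p\right)} = \frac{-11 + p^{2} + 12 p}{9 + p}$)
$\left(3 \cdot 39 + \sqrt{-193 - 147}\right) g{\left(r{\left(5 \right)} \right)} = \left(3 \cdot 39 + \sqrt{-193 - 147}\right) \frac{-11 + \left(-2\right)^{2} + 12 \left(-2\right)}{9 - 2} = \left(117 + \sqrt{-340}\right) \frac{-11 + 4 - 24}{7} = \left(117 + 2 i \sqrt{85}\right) \frac{1}{7} \left(-31\right) = \left(117 + 2 i \sqrt{85}\right) \left(- \frac{31}{7}\right) = - \frac{3627}{7} - \frac{62 i \sqrt{85}}{7}$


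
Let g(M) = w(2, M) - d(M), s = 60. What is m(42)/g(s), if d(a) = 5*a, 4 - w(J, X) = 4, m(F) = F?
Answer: -7/50 ≈ -0.14000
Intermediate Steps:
w(J, X) = 0 (w(J, X) = 4 - 1*4 = 4 - 4 = 0)
g(M) = -5*M (g(M) = 0 - 5*M = -5*M)
m(42)/g(s) = 42/((-5*60)) = 42/(-300) = 42*(-1/300) = -7/50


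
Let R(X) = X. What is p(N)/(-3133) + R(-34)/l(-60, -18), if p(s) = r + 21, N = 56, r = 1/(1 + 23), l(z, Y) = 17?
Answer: -150889/75192 ≈ -2.0067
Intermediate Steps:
r = 1/24 ≈ 0.041667
p(s) = 505/24 (p(s) = 1/24 + 21 = 505/24)
p(N)/(-3133) + R(-34)/l(-60, -18) = (505/24)/(-3133) - 34/17 = (505/24)*(-1/3133) - 34*1/17 = -505/75192 - 2 = -150889/75192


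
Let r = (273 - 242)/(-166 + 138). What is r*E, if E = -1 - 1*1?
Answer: 31/14 ≈ 2.2143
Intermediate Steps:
r = -31/28 (r = 31/(-28) = 31*(-1/28) = -31/28 ≈ -1.1071)
E = -2 (E = -1 - 1 = -2)
r*E = -31/28*(-2) = 31/14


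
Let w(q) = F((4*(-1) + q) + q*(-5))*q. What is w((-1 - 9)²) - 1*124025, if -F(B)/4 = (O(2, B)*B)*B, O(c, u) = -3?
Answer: 195735175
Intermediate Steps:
F(B) = 12*B² (F(B) = -4*(-3*B)*B = -(-12)*B² = 12*B²)
w(q) = 12*q*(-4 - 4*q)² (w(q) = (12*((4*(-1) + q) + q*(-5))²)*q = (12*((-4 + q) - 5*q)²)*q = (12*(-4 - 4*q)²)*q = 12*q*(-4 - 4*q)²)
w((-1 - 9)²) - 1*124025 = 192*(-1 - 9)²*(1 + (-1 - 9)²)² - 1*124025 = 192*(-10)²*(1 + (-10)²)² - 124025 = 192*100*(1 + 100)² - 124025 = 192*100*101² - 124025 = 192*100*10201 - 124025 = 195859200 - 124025 = 195735175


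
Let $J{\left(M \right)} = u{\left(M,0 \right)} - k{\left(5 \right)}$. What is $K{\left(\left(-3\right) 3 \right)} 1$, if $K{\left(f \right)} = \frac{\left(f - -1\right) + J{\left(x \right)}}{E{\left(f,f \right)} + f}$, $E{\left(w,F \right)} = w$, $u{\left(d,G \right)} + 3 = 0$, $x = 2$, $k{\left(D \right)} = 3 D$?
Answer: $\frac{13}{9} \approx 1.4444$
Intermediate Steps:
$u{\left(d,G \right)} = -3$ ($u{\left(d,G \right)} = -3 + 0 = -3$)
$J{\left(M \right)} = -18$ ($J{\left(M \right)} = -3 - 3 \cdot 5 = -3 - 15 = -18$)
$K{\left(f \right)} = \frac{-17 + f}{2 f}$ ($K{\left(f \right)} = \frac{\left(f - -1\right) - 18}{f + f} = \frac{\left(f + 1\right) - 18}{2 f} = \left(\left(1 + f\right) - 18\right) \frac{1}{2 f} = \left(-17 + f\right) \frac{1}{2 f} = \frac{-17 + f}{2 f}$)
$K{\left(\left(-3\right) 3 \right)} 1 = \frac{-17 - 9}{2 \left(\left(-3\right) 3\right)} 1 = \frac{-17 - 9}{2 \left(-9\right)} 1 = \frac{1}{2} \left(- \frac{1}{9}\right) \left(-26\right) 1 = \frac{13}{9} \cdot 1 = \frac{13}{9}$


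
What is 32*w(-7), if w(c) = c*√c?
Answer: -224*I*√7 ≈ -592.65*I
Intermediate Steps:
w(c) = c^(3/2)
32*w(-7) = 32*(-7)^(3/2) = 32*(-7*I*√7) = -224*I*√7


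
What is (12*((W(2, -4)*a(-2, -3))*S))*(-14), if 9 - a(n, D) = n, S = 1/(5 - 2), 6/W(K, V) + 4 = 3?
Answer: 3696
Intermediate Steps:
W(K, V) = -6 (W(K, V) = 6/(-4 + 3) = 6/(-1) = 6*(-1) = -6)
S = ⅓ (S = 1/3 = ⅓ ≈ 0.33333)
a(n, D) = 9 - n
(12*((W(2, -4)*a(-2, -3))*S))*(-14) = (12*(-6*(9 - 1*(-2))*(⅓)))*(-14) = (12*(-6*(9 + 2)*(⅓)))*(-14) = (12*(-6*11*(⅓)))*(-14) = (12*(-66*⅓))*(-14) = (12*(-22))*(-14) = -264*(-14) = 3696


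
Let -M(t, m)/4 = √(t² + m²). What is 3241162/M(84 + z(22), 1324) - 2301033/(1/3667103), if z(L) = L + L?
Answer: -8438125017399 - 1620581*√110585/884680 ≈ -8.4381e+12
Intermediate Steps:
z(L) = 2*L
M(t, m) = -4*√(m² + t²) (M(t, m) = -4*√(t² + m²) = -4*√(m² + t²))
3241162/M(84 + z(22), 1324) - 2301033/(1/3667103) = 3241162/((-4*√(1324² + (84 + 2*22)²))) - 2301033/(1/3667103) = 3241162/((-4*√(1752976 + (84 + 44)²))) - 2301033/1/3667103 = 3241162/((-4*√(1752976 + 128²))) - 2301033*3667103 = 3241162/((-4*√(1752976 + 16384))) - 8438125017399 = 3241162/((-16*√110585)) - 8438125017399 = 3241162*(-√110585/1769360) - 8438125017399 = -1620581*√110585/884680 - 8438125017399 = -8438125017399 - 1620581*√110585/884680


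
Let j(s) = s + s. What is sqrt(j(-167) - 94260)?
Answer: I*sqrt(94594) ≈ 307.56*I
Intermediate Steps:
j(s) = 2*s
sqrt(j(-167) - 94260) = sqrt(2*(-167) - 94260) = sqrt(-334 - 94260) = sqrt(-94594) = I*sqrt(94594)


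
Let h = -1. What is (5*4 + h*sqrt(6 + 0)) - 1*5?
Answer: 15 - sqrt(6) ≈ 12.551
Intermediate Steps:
(5*4 + h*sqrt(6 + 0)) - 1*5 = (5*4 - sqrt(6 + 0)) - 1*5 = (20 - sqrt(6)) - 5 = 15 - sqrt(6)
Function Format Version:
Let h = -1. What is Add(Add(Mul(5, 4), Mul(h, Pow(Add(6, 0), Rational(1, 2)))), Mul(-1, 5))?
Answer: Add(15, Mul(-1, Pow(6, Rational(1, 2)))) ≈ 12.551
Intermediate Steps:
Add(Add(Mul(5, 4), Mul(h, Pow(Add(6, 0), Rational(1, 2)))), Mul(-1, 5)) = Add(Add(Mul(5, 4), Mul(-1, Pow(Add(6, 0), Rational(1, 2)))), Mul(-1, 5)) = Add(Add(20, Mul(-1, Pow(6, Rational(1, 2)))), -5) = Add(15, Mul(-1, Pow(6, Rational(1, 2))))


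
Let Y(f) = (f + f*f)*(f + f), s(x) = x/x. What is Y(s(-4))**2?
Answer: 16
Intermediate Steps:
s(x) = 1
Y(f) = 2*f*(f + f**2) (Y(f) = (f + f**2)*(2*f) = 2*f*(f + f**2))
Y(s(-4))**2 = (2*1**2*(1 + 1))**2 = (2*1*2)**2 = 4**2 = 16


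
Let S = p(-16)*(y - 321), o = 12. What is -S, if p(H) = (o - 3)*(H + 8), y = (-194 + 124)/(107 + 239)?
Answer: -4000896/173 ≈ -23127.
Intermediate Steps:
y = -35/173 (y = -70/346 = -70*1/346 = -35/173 ≈ -0.20231)
p(H) = 72 + 9*H (p(H) = (12 - 3)*(H + 8) = 9*(8 + H) = 72 + 9*H)
S = 4000896/173 (S = (72 + 9*(-16))*(-35/173 - 321) = (72 - 144)*(-55568/173) = -72*(-55568/173) = 4000896/173 ≈ 23127.)
-S = -1*4000896/173 = -4000896/173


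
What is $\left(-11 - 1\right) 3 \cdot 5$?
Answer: $-180$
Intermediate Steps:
$\left(-11 - 1\right) 3 \cdot 5 = \left(-12\right) 3 \cdot 5 = \left(-36\right) 5 = -180$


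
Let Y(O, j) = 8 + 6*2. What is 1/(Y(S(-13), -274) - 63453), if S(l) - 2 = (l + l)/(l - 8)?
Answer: -1/63433 ≈ -1.5765e-5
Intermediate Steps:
S(l) = 2 + 2*l/(-8 + l) (S(l) = 2 + (l + l)/(l - 8) = 2 + (2*l)/(-8 + l) = 2 + 2*l/(-8 + l))
Y(O, j) = 20 (Y(O, j) = 8 + 12 = 20)
1/(Y(S(-13), -274) - 63453) = 1/(20 - 63453) = 1/(-63433) = -1/63433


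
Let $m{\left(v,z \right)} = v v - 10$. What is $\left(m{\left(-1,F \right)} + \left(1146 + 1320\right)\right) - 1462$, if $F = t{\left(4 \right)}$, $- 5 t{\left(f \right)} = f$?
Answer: $995$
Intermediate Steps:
$t{\left(f \right)} = - \frac{f}{5}$
$F = - \frac{4}{5}$ ($F = \left(- \frac{1}{5}\right) 4 = - \frac{4}{5} \approx -0.8$)
$m{\left(v,z \right)} = -10 + v^{2}$ ($m{\left(v,z \right)} = v^{2} - 10 = -10 + v^{2}$)
$\left(m{\left(-1,F \right)} + \left(1146 + 1320\right)\right) - 1462 = \left(\left(-10 + \left(-1\right)^{2}\right) + \left(1146 + 1320\right)\right) - 1462 = \left(\left(-10 + 1\right) + 2466\right) - 1462 = \left(-9 + 2466\right) - 1462 = 2457 - 1462 = 995$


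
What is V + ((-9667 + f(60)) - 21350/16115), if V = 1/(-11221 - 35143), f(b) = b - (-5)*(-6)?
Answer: -1440266182067/149431172 ≈ -9638.3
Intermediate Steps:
f(b) = -30 + b (f(b) = b - 1*30 = b - 30 = -30 + b)
V = -1/46364 (V = 1/(-46364) = -1/46364 ≈ -2.1568e-5)
V + ((-9667 + f(60)) - 21350/16115) = -1/46364 + ((-9667 + (-30 + 60)) - 21350/16115) = -1/46364 + ((-9667 + 30) - 21350/16115) = -1/46364 + (-9637 - 1*4270/3223) = -1/46364 + (-9637 - 4270/3223) = -1/46364 - 31064321/3223 = -1440266182067/149431172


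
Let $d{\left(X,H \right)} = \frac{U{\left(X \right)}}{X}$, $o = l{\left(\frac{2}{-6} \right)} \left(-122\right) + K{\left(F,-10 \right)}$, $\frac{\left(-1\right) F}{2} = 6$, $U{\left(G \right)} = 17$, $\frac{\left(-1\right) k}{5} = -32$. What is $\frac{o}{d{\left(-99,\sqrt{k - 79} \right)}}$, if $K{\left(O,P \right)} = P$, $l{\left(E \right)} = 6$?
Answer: $\frac{73458}{17} \approx 4321.1$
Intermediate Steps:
$k = 160$ ($k = \left(-5\right) \left(-32\right) = 160$)
$F = -12$ ($F = \left(-2\right) 6 = -12$)
$o = -742$ ($o = 6 \left(-122\right) - 10 = -732 - 10 = -742$)
$d{\left(X,H \right)} = \frac{17}{X}$
$\frac{o}{d{\left(-99,\sqrt{k - 79} \right)}} = - \frac{742}{17 \frac{1}{-99}} = - \frac{742}{17 \left(- \frac{1}{99}\right)} = - \frac{742}{- \frac{17}{99}} = \left(-742\right) \left(- \frac{99}{17}\right) = \frac{73458}{17}$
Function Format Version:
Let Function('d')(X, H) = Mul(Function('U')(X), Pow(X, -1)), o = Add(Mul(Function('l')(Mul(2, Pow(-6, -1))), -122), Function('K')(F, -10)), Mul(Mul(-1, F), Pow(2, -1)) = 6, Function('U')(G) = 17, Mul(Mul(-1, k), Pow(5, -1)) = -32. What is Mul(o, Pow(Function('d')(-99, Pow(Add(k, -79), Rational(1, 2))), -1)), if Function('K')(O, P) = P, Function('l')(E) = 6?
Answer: Rational(73458, 17) ≈ 4321.1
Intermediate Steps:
k = 160 (k = Mul(-5, -32) = 160)
F = -12 (F = Mul(-2, 6) = -12)
o = -742 (o = Add(Mul(6, -122), -10) = Add(-732, -10) = -742)
Function('d')(X, H) = Mul(17, Pow(X, -1))
Mul(o, Pow(Function('d')(-99, Pow(Add(k, -79), Rational(1, 2))), -1)) = Mul(-742, Pow(Mul(17, Pow(-99, -1)), -1)) = Mul(-742, Pow(Mul(17, Rational(-1, 99)), -1)) = Mul(-742, Pow(Rational(-17, 99), -1)) = Mul(-742, Rational(-99, 17)) = Rational(73458, 17)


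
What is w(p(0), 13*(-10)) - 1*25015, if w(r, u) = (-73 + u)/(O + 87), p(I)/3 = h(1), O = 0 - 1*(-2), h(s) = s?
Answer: -2226538/89 ≈ -25017.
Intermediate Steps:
O = 2 (O = 0 + 2 = 2)
p(I) = 3 (p(I) = 3*1 = 3)
w(r, u) = -73/89 + u/89 (w(r, u) = (-73 + u)/(2 + 87) = (-73 + u)/89 = (-73 + u)*(1/89) = -73/89 + u/89)
w(p(0), 13*(-10)) - 1*25015 = (-73/89 + (13*(-10))/89) - 1*25015 = (-73/89 + (1/89)*(-130)) - 25015 = (-73/89 - 130/89) - 25015 = -203/89 - 25015 = -2226538/89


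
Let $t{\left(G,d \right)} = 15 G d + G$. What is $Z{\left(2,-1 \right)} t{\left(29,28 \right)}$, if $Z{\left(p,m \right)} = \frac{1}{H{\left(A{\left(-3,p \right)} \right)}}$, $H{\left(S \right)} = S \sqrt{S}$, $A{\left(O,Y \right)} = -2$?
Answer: $\frac{12209 i \sqrt{2}}{4} \approx 4316.5 i$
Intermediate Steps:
$t{\left(G,d \right)} = G + 15 G d$ ($t{\left(G,d \right)} = 15 G d + G = G + 15 G d$)
$H{\left(S \right)} = S^{\frac{3}{2}}$
$Z{\left(p,m \right)} = \frac{i \sqrt{2}}{4}$ ($Z{\left(p,m \right)} = \frac{1}{\left(-2\right)^{\frac{3}{2}}} = \frac{1}{\left(-2\right) i \sqrt{2}} = \frac{i \sqrt{2}}{4}$)
$Z{\left(2,-1 \right)} t{\left(29,28 \right)} = \frac{i \sqrt{2}}{4} \cdot 29 \left(1 + 15 \cdot 28\right) = \frac{i \sqrt{2}}{4} \cdot 29 \left(1 + 420\right) = \frac{i \sqrt{2}}{4} \cdot 29 \cdot 421 = \frac{i \sqrt{2}}{4} \cdot 12209 = \frac{12209 i \sqrt{2}}{4}$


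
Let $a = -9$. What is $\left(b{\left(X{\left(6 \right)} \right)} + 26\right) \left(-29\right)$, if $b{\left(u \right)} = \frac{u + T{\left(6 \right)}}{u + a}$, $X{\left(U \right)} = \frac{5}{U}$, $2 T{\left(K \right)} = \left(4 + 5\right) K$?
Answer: $- \frac{32103}{49} \approx -655.16$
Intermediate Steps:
$T{\left(K \right)} = \frac{9 K}{2}$ ($T{\left(K \right)} = \frac{\left(4 + 5\right) K}{2} = \frac{9 K}{2}$)
$b{\left(u \right)} = \frac{27 + u}{-9 + u}$ ($b{\left(u \right)} = \frac{u + \frac{9}{2} \cdot 6}{u - 9} = \frac{u + 27}{-9 + u} = \frac{27 + u}{-9 + u}$)
$\left(b{\left(X{\left(6 \right)} \right)} + 26\right) \left(-29\right) = \left(\frac{27 + \frac{5}{6}}{-9 + \frac{5}{6}} + 26\right) \left(-29\right) = \left(\frac{1}{- \frac{49}{6}} \cdot \frac{167}{6} + 26\right) \left(-29\right) = \left(\left(- \frac{6}{49}\right) \frac{167}{6} + 26\right) \left(-29\right) = \left(- \frac{167}{49} + 26\right) \left(-29\right) = \frac{1107}{49} \left(-29\right) = - \frac{32103}{49}$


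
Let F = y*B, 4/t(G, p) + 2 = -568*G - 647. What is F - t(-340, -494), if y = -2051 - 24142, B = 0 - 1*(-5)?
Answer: -25206964519/192471 ≈ -1.3097e+5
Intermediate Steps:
B = 5 (B = 0 + 5 = 5)
t(G, p) = 4/(-649 - 568*G) (t(G, p) = 4/(-2 + (-568*G - 647)) = 4/(-2 + (-647 - 568*G)) = 4/(-649 - 568*G))
y = -26193
F = -130965 (F = -26193*5 = -130965)
F - t(-340, -494) = -130965 - (-4)/(649 + 568*(-340)) = -130965 - (-4)/(649 - 193120) = -130965 - (-4)/(-192471) = -130965 - (-4)*(-1)/192471 = -130965 - 1*4/192471 = -130965 - 4/192471 = -25206964519/192471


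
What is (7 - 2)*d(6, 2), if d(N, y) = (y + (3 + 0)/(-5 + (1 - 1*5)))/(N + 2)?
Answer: 25/24 ≈ 1.0417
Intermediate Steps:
d(N, y) = (-⅓ + y)/(2 + N) (d(N, y) = (y + 3/(-5 + (1 - 5)))/(2 + N) = (y + 3/(-5 - 4))/(2 + N) = (y + 3/(-9))/(2 + N) = (y + 3*(-⅑))/(2 + N) = (y - ⅓)/(2 + N) = (-⅓ + y)/(2 + N))
(7 - 2)*d(6, 2) = (7 - 2)*((-⅓ + 2)/(2 + 6)) = 5*((5/3)/8) = 5*((⅛)*(5/3)) = 5*(5/24) = 25/24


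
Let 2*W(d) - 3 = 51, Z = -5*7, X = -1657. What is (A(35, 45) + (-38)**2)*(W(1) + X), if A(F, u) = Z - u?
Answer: -2223320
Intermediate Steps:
Z = -35
A(F, u) = -35 - u
W(d) = 27 (W(d) = 3/2 + (1/2)*51 = 3/2 + 51/2 = 27)
(A(35, 45) + (-38)**2)*(W(1) + X) = ((-35 - 1*45) + (-38)**2)*(27 - 1657) = ((-35 - 45) + 1444)*(-1630) = (-80 + 1444)*(-1630) = 1364*(-1630) = -2223320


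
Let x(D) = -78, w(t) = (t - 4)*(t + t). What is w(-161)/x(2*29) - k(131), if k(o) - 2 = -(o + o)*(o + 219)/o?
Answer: 219/13 ≈ 16.846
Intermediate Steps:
w(t) = 2*t*(-4 + t) (w(t) = (-4 + t)*(2*t) = 2*t*(-4 + t))
k(o) = -436 - 2*o (k(o) = 2 - (o + o)*(o + 219)/o = 2 - (2*o)*(219 + o)/o = 2 - 2*o*(219 + o)/o = 2 - (438 + 2*o) = 2 + (-438 - 2*o) = -436 - 2*o)
w(-161)/x(2*29) - k(131) = (2*(-161)*(-4 - 161))/(-78) - (-436 - 2*131) = (2*(-161)*(-165))*(-1/78) - (-436 - 262) = 53130*(-1/78) - 1*(-698) = -8855/13 + 698 = 219/13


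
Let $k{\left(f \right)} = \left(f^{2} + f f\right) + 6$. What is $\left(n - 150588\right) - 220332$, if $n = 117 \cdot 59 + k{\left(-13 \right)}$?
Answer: $-363673$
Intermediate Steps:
$k{\left(f \right)} = 6 + 2 f^{2}$ ($k{\left(f \right)} = \left(f^{2} + f^{2}\right) + 6 = 2 f^{2} + 6 = 6 + 2 f^{2}$)
$n = 7247$ ($n = 117 \cdot 59 + \left(6 + 2 \left(-13\right)^{2}\right) = 6903 + \left(6 + 2 \cdot 169\right) = 6903 + \left(6 + 338\right) = 6903 + 344 = 7247$)
$\left(n - 150588\right) - 220332 = \left(7247 - 150588\right) - 220332 = -143341 - 220332 = -363673$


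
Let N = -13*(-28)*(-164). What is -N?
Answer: 59696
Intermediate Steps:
N = -59696 (N = 364*(-164) = -59696)
-N = -1*(-59696) = 59696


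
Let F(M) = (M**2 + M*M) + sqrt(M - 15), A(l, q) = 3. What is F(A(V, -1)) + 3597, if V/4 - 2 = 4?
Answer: 3615 + 2*I*sqrt(3) ≈ 3615.0 + 3.4641*I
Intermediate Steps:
V = 24 (V = 8 + 4*4 = 8 + 16 = 24)
F(M) = sqrt(-15 + M) + 2*M**2 (F(M) = (M**2 + M**2) + sqrt(-15 + M) = 2*M**2 + sqrt(-15 + M) = sqrt(-15 + M) + 2*M**2)
F(A(V, -1)) + 3597 = (sqrt(-15 + 3) + 2*3**2) + 3597 = (sqrt(-12) + 2*9) + 3597 = (2*I*sqrt(3) + 18) + 3597 = (18 + 2*I*sqrt(3)) + 3597 = 3615 + 2*I*sqrt(3)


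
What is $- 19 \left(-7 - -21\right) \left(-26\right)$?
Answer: $6916$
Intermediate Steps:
$- 19 \left(-7 - -21\right) \left(-26\right) = - 19 \left(-7 + 21\right) \left(-26\right) = \left(-19\right) 14 \left(-26\right) = \left(-266\right) \left(-26\right) = 6916$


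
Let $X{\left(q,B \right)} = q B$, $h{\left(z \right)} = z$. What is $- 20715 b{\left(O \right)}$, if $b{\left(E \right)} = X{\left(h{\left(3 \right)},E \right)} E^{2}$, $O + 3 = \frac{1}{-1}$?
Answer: $3977280$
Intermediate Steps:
$O = -4$ ($O = -3 + \frac{1}{-1} = -3 - 1 = -4$)
$X{\left(q,B \right)} = B q$
$b{\left(E \right)} = 3 E^{3}$ ($b{\left(E \right)} = E 3 E^{2} = 3 E E^{2} = 3 E^{3}$)
$- 20715 b{\left(O \right)} = - 20715 \cdot 3 \left(-4\right)^{3} = - 20715 \cdot 3 \left(-64\right) = \left(-20715\right) \left(-192\right) = 3977280$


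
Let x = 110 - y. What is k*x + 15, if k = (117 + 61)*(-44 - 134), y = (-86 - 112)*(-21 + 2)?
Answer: 115709983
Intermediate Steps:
y = 3762 (y = -198*(-19) = 3762)
k = -31684 (k = 178*(-178) = -31684)
x = -3652 (x = 110 - 1*3762 = 110 - 3762 = -3652)
k*x + 15 = -31684*(-3652) + 15 = 115709968 + 15 = 115709983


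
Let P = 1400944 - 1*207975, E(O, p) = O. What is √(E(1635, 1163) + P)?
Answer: 2*√298651 ≈ 1093.0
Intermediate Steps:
P = 1192969 (P = 1400944 - 207975 = 1192969)
√(E(1635, 1163) + P) = √(1635 + 1192969) = √1194604 = 2*√298651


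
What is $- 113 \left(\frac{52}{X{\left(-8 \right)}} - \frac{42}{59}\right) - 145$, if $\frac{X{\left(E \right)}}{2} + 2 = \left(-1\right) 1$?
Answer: $\frac{161915}{177} \approx 914.77$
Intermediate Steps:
$X{\left(E \right)} = -6$ ($X{\left(E \right)} = -4 + 2 \left(\left(-1\right) 1\right) = -4 + 2 \left(-1\right) = -4 - 2 = -6$)
$- 113 \left(\frac{52}{X{\left(-8 \right)}} - \frac{42}{59}\right) - 145 = - 113 \left(\frac{52}{-6} - \frac{42}{59}\right) - 145 = - 113 \left(52 \left(- \frac{1}{6}\right) - \frac{42}{59}\right) - 145 = - 113 \left(- \frac{26}{3} - \frac{42}{59}\right) - 145 = \left(-113\right) \left(- \frac{1660}{177}\right) - 145 = \frac{187580}{177} - 145 = \frac{161915}{177}$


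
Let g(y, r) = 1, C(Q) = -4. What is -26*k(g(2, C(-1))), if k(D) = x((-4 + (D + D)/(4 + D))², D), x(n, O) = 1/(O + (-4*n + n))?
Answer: 650/947 ≈ 0.68638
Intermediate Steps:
x(n, O) = 1/(O - 3*n)
k(D) = 1/(D - 3*(-4 + 2*D/(4 + D))²) (k(D) = 1/(D - 3*(-4 + (D + D)/(4 + D))²) = 1/(D - 3*(-4 + (2*D)/(4 + D))²) = 1/(D - 3*(-4 + 2*D/(4 + D))²))
-26*k(g(2, C(-1))) = -26*(4 + 1)²/(-12*(8 + 1)² + 1*(4 + 1)²) = -26*5²/(-12*9² + 1*5²) = -650/(-12*81 + 1*25) = -650/(-972 + 25) = -650/(-947) = -650*(-1)/947 = -26*(-25/947) = 650/947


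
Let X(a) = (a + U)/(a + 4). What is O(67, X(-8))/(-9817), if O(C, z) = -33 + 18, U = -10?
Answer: 15/9817 ≈ 0.0015280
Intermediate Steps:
X(a) = (-10 + a)/(4 + a) (X(a) = (a - 10)/(a + 4) = (-10 + a)/(4 + a))
O(C, z) = -15
O(67, X(-8))/(-9817) = -15/(-9817) = -15*(-1/9817) = 15/9817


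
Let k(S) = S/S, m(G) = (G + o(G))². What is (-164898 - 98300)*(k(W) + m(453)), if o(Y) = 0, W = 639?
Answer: -54010861580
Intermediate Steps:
m(G) = G² (m(G) = (G + 0)² = G²)
k(S) = 1
(-164898 - 98300)*(k(W) + m(453)) = (-164898 - 98300)*(1 + 453²) = -263198*(1 + 205209) = -263198*205210 = -54010861580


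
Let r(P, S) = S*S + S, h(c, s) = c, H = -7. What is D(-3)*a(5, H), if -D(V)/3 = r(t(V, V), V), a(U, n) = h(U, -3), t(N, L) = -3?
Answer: -90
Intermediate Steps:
a(U, n) = U
r(P, S) = S + S² (r(P, S) = S² + S = S + S²)
D(V) = -3*V*(1 + V)
D(-3)*a(5, H) = -3*(-3)*(1 - 3)*5 = -3*(-3)*(-2)*5 = -18*5 = -90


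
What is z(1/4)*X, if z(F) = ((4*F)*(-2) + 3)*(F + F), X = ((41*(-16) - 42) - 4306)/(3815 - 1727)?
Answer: -139/116 ≈ -1.1983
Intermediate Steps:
X = -139/58 (X = ((-656 - 42) - 4306)/2088 = (-698 - 4306)*(1/2088) = -5004*1/2088 = -139/58 ≈ -2.3966)
z(F) = 2*F*(3 - 8*F) (z(F) = (-8*F + 3)*(2*F) = (3 - 8*F)*(2*F) = 2*F*(3 - 8*F))
z(1/4)*X = (2*(3 - 8/4)/4)*(-139/58) = (2*(1/4)*(3 - 8*1/4))*(-139/58) = (2*(1/4)*(3 - 2))*(-139/58) = (2*(1/4)*1)*(-139/58) = (1/2)*(-139/58) = -139/116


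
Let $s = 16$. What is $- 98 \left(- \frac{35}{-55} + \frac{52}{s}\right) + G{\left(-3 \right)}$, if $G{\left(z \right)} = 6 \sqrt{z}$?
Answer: $- \frac{8379}{22} + 6 i \sqrt{3} \approx -380.86 + 10.392 i$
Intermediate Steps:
$- 98 \left(- \frac{35}{-55} + \frac{52}{s}\right) + G{\left(-3 \right)} = - 98 \left(- \frac{35}{-55} + \frac{52}{16}\right) + 6 \sqrt{-3} = - 98 \left(\left(-35\right) \left(- \frac{1}{55}\right) + 52 \cdot \frac{1}{16}\right) + 6 i \sqrt{3} = - 98 \left(\frac{7}{11} + \frac{13}{4}\right) + 6 i \sqrt{3} = \left(-98\right) \frac{171}{44} + 6 i \sqrt{3} = - \frac{8379}{22} + 6 i \sqrt{3}$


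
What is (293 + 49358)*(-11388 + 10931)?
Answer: -22690507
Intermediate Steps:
(293 + 49358)*(-11388 + 10931) = 49651*(-457) = -22690507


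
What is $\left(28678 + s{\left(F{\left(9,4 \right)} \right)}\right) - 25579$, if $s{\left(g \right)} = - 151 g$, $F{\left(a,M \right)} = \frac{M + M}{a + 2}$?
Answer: $\frac{32881}{11} \approx 2989.2$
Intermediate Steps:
$F{\left(a,M \right)} = \frac{2 M}{2 + a}$
$\left(28678 + s{\left(F{\left(9,4 \right)} \right)}\right) - 25579 = \left(28678 - 151 \cdot 2 \cdot 4 \frac{1}{2 + 9}\right) - 25579 = \left(28678 - 151 \cdot 2 \cdot 4 \cdot \frac{1}{11}\right) - 25579 = \left(28678 - \frac{1208}{11}\right) - 25579 = \frac{314250}{11} - 25579 = \frac{32881}{11}$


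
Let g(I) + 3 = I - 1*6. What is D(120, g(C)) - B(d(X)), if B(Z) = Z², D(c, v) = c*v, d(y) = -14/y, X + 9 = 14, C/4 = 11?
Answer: 104804/25 ≈ 4192.2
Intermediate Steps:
C = 44 (C = 4*11 = 44)
X = 5 (X = -9 + 14 = 5)
g(I) = -9 + I (g(I) = -3 + (I - 1*6) = -3 + (I - 6) = -3 + (-6 + I) = -9 + I)
D(120, g(C)) - B(d(X)) = 120*(-9 + 44) - (-14/5)² = 120*35 - (-14*⅕)² = 4200 - (-14/5)² = 4200 - 1*196/25 = 4200 - 196/25 = 104804/25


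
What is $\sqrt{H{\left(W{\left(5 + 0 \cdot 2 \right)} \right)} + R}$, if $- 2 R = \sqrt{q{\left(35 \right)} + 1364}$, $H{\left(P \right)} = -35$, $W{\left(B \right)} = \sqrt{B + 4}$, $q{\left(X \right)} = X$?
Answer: $\frac{\sqrt{-140 - 2 \sqrt{1399}}}{2} \approx 7.3281 i$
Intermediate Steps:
$W{\left(B \right)} = \sqrt{4 + B}$
$R = - \frac{\sqrt{1399}}{2}$ ($R = - \frac{\sqrt{35 + 1364}}{2} = - \frac{\sqrt{1399}}{2} \approx -18.702$)
$\sqrt{H{\left(W{\left(5 + 0 \cdot 2 \right)} \right)} + R} = \sqrt{-35 - \frac{\sqrt{1399}}{2}}$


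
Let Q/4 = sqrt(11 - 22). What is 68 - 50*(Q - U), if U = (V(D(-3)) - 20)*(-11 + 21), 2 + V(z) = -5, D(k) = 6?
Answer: -13432 - 200*I*sqrt(11) ≈ -13432.0 - 663.33*I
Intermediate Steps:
V(z) = -7 (V(z) = -2 - 5 = -7)
U = -270 (U = (-7 - 20)*(-11 + 21) = -27*10 = -270)
Q = 4*I*sqrt(11) (Q = 4*sqrt(11 - 22) = 4*sqrt(-11) = 4*(I*sqrt(11)) = 4*I*sqrt(11) ≈ 13.266*I)
68 - 50*(Q - U) = 68 - 50*(4*I*sqrt(11) - 1*(-270)) = 68 - 50*(4*I*sqrt(11) + 270) = 68 - 50*(270 + 4*I*sqrt(11)) = 68 + (-13500 - 200*I*sqrt(11)) = -13432 - 200*I*sqrt(11)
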